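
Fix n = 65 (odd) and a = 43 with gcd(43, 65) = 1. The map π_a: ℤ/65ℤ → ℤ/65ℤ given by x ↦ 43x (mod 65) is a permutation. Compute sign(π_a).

Orbit of 9 under x↦43x: [9, 62, 1, 43, 29, 12, 61]… (length divides ord_65(43)).
Decompose π into cycles: lengths [12, 12, 12, 12, 6, 6, 4, 1] (8 cycles, including the fixed point 0).
With 8 cycles on 65 points, sign = (−1)^{65−8} = -1.
Zolotarev: (43|65) = -1, matching the cycle-count sign.

-1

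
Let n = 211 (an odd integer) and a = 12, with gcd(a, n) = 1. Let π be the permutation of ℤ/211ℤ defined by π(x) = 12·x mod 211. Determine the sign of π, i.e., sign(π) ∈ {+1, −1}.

-1

Start at x=40: 40 → 58 → 63 → 123 → 210 → 199 → 67 → … (one orbit).
Cycle lengths of π_12 on ℤ/211ℤ: [14, 14, 14, 14, 14, 14, 14, 14, 14, 14, 14, 14, 14, 14, 14, 1]; 16 cycles in total.
With 16 cycles on 211 points, sign = (−1)^{211−16} = -1.
Via Zolotarev, sign(π_{12}) = (12|211) = -1.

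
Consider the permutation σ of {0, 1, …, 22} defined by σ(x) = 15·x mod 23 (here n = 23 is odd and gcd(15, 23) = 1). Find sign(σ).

Trace 6: π^k(6) = [6, 21, 16, 10, 12, 19, 9] for k=0..6.
Cycle lengths of π_15 on ℤ/23ℤ: [22, 1]; 2 cycles in total.
Σ(ℓ_i−1) = 23−2 = 21; sign = (−1)^21 = -1.
(15|23)_J = -1 (Zolotarev's lemma cross-check).

-1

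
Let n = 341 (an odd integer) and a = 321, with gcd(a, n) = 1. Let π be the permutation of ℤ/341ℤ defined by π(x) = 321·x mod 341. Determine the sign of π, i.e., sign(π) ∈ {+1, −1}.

+1

Orbit of 202 under x↦321x: [202, 52, 324, 340, 20, 282, 157]… (length divides ord_341(321)).
13 cycles of lengths [30, 30, 30, 30, 30, 30, 30, 30, 30, 30, 30, 10, 1].
With 13 cycles on 341 points, sign = (−1)^{341−13} = +1.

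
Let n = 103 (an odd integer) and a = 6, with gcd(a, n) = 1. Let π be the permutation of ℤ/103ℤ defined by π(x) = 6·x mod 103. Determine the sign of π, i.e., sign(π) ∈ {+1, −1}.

-1

Start at x=60: 60 → 51 → 100 → 85 → 98 → 73 → 26 → … (one orbit).
2 cycles of lengths [102, 1].
2 cycles on 103: each ℓ→(−1)^(ℓ−1), product (−1)^101 = -1.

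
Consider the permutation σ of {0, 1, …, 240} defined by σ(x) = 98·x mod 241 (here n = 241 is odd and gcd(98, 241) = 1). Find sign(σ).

Orbit of 205 under x↦98x: [205, 87, 91, 1, 98]… (length divides ord_241(98)).
Decompose π into cycles: lengths [5, 5, 5, 5, 5, 5, 5, 5, 5, 5, 5, 5, 5, 5, 5, 5, 5, 5, 5, 5, 5, 5, 5, 5, 5, 5, 5, 5, 5, 5, 5, 5, 5, 5, 5, 5, 5, 5, 5, 5, 5, 5, 5, 5, 5, 5, 5, 5, 1] (49 cycles, including the fixed point 0).
49 cycles on 241: each ℓ→(−1)^(ℓ−1), product (−1)^192 = +1.
Check: (98/241) = +1 by Zolotarev.

+1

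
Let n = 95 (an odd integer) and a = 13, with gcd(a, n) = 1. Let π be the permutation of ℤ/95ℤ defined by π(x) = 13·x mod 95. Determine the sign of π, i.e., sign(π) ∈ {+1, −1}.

+1

Trace 44: π^k(44) = [44, 2, 26, 53, 24, 27, 66] for k=0..6.
Cycle type of π: 36×2 + 18 + 4 + 1; total 5 cycles.
sign(π) = (−1)^{n − #cycles} = (−1)^{95−5} = (−1)^90 = +1.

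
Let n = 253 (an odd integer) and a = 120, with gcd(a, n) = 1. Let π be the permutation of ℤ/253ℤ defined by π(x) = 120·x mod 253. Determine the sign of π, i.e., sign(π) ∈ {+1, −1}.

+1

Trace 1: π^k(1) = [1, 120, 232, 10, 188, 43, 100] for k=0..6.
17 cycles of lengths [22, 22, 22, 22, 22, 22, 22, 22, 22, 22, 22, 2, 2, 2, 2, 2, 1].
With 17 cycles on 253 points, sign = (−1)^{253−17} = +1.
Check: (120/253) = +1 by Zolotarev.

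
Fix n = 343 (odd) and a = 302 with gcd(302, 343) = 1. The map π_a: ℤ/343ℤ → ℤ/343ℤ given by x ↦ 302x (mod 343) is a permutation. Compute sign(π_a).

Trace 43: π^k(43) = [43, 295, 253, 260, 316, 78, 232] for k=0..6.
The orbit structure of x ↦ 302x mod 343: 19 orbits of sizes [49, 49, 49, 49, 49, 49, 7, 7, 7, 7, 7, 7, 1, 1, 1, 1, 1, 1, 1].
343 − 19 = 324 transpositions; sign(π) = (−1)^324 = +1.

+1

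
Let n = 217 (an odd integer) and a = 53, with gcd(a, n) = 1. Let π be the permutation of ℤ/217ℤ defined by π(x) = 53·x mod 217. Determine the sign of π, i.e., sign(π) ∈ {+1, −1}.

-1

Orbit of 29 under x↦53x: [29, 18, 86, 1, 53, 205, 15]… (length divides ord_217(53)).
Cycle type of π: 30×7 + 3×2 + 1; total 10 cycles.
Σ(ℓ_i−1) = 217−10 = 207; sign = (−1)^207 = -1.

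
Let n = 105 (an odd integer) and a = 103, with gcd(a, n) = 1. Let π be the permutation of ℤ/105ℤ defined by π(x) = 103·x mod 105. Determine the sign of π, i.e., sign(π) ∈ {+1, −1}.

Start at x=1: 1 → 103 → 4 → 97 → 16 → 73 → 64 → … (one orbit).
Cycle lengths of π_103 on ℤ/105ℤ: [12, 12, 12, 12, 12, 12, 6, 6, 6, 4, 4, 4, 1, 1, 1]; 15 cycles in total.
sign(π) = (−1)^{n − #cycles} = (−1)^{105−15} = (−1)^90 = +1.
Check: (103/105) = +1 by Zolotarev.

+1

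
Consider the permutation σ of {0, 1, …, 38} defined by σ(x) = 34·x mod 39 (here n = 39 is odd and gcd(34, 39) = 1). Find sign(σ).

-1

Trace 1: π^k(1) = [1, 34, 25, 31] for k=0..3.
Decompose π into cycles: lengths [4, 4, 4, 4, 4, 4, 4, 4, 4, 1, 1, 1] (12 cycles, including the fixed point 0).
Σ(ℓ_i−1) = 39−12 = 27; sign = (−1)^27 = -1.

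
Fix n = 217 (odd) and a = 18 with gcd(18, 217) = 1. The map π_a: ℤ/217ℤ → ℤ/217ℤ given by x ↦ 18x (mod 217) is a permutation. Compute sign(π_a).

+1

Start at x=121: 121 → 8 → 144 → 205 → 1 → 18 → 107 → … (one orbit).
Cycle lengths of π_18 on ℤ/217ℤ: [15, 15, 15, 15, 15, 15, 15, 15, 15, 15, 15, 15, 15, 15, 3, 3, 1]; 17 cycles in total.
217 − 17 = 200 transpositions; sign(π) = (−1)^200 = +1.
Via Zolotarev, sign(π_{18}) = (18|217) = +1.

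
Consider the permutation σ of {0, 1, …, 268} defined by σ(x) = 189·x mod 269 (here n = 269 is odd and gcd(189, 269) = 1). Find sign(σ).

Trace 43: π^k(43) = [43, 57, 13, 36, 79, 136, 149] for k=0..6.
Cycle type of π: 134×2 + 1; total 3 cycles.
269 − 3 = 266 transpositions; sign(π) = (−1)^266 = +1.
The Jacobi symbol (189|269) = +1 (Zolotarev) agrees.

+1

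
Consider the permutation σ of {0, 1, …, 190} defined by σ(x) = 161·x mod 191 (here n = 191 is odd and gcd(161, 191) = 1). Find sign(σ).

-1

Trace 84: π^k(84) = [84, 154, 155, 125, 70, 1, 161] for k=0..6.
Cycle type of π: 38×5 + 1; total 6 cycles.
191 − 6 = 185 transpositions; sign(π) = (−1)^185 = -1.
The Jacobi symbol (161|191) = -1 (Zolotarev) agrees.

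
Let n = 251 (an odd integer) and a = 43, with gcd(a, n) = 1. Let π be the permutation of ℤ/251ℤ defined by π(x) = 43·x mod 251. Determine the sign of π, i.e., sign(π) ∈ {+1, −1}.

-1

Trace 115: π^k(115) = [115, 176, 38, 128, 233, 230, 101] for k=0..6.
Cycle type of π: 250 + 1; total 2 cycles.
sign(π) = (−1)^{n − #cycles} = (−1)^{251−2} = (−1)^249 = -1.
(43|251)_J = -1 (Zolotarev's lemma cross-check).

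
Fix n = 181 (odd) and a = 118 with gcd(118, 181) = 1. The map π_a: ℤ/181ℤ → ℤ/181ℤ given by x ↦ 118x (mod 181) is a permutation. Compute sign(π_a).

-1

Orbit of 71 under x↦118x: [71, 52, 163, 48, 53, 100, 35]… (length divides ord_181(118)).
The orbit structure of x ↦ 118x mod 181: 2 orbits of sizes [180, 1].
2 cycles on 181: each ℓ→(−1)^(ℓ−1), product (−1)^179 = -1.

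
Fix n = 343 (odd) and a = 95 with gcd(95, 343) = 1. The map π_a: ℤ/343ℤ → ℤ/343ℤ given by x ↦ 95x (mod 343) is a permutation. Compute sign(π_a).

Start at x=88: 88 → 128 → 155 → 319 → 121 → 176 → 256 → … (one orbit).
Cycle lengths of π_95 on ℤ/343ℤ: [147, 147, 21, 21, 3, 3, 1]; 7 cycles in total.
n − c = 343 − 7 = 336; sign = (−1)^336 = +1.
(95|343)_J = +1 (Zolotarev's lemma cross-check).

+1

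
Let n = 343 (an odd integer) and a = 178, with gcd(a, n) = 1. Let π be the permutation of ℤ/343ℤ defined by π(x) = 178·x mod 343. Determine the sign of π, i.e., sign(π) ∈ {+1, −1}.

-1

Orbit of 244 under x↦178x: [244, 214, 19, 295, 31, 30, 195]… (length divides ord_343(178)).
Cycle lengths of π_178 on ℤ/343ℤ: [42, 42, 42, 42, 42, 42, 42, 6, 6, 6, 6, 6, 6, 6, 6, 1]; 16 cycles in total.
With 16 cycles on 343 points, sign = (−1)^{343−16} = -1.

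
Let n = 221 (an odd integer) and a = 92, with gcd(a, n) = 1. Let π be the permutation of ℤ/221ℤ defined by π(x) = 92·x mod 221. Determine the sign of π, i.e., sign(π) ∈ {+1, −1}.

-1

Start at x=1: 1 → 92 → 66 → 105 → 157 → 79 → 196 → … (one orbit).
π_92 has 26 disjoint cycles with lengths [16, 16, 16, 16, 16, 16, 16, 16, 16, 16, 16, 16, 16, 1, 1, 1, 1, 1, 1, 1, 1, 1, 1, 1, 1, 1] on {0,…,220}.
With 26 cycles on 221 points, sign = (−1)^{221−26} = -1.
Via Zolotarev, sign(π_{92}) = (92|221) = -1.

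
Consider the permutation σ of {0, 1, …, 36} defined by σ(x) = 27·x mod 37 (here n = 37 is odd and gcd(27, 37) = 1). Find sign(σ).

Start at x=11: 11 → 1 → 27 → 26 → 36 → 10 → 11 (one orbit).
Cycle lengths of π_27 on ℤ/37ℤ: [6, 6, 6, 6, 6, 6, 1]; 7 cycles in total.
37 − 7 = 30 transpositions; sign(π) = (−1)^30 = +1.

+1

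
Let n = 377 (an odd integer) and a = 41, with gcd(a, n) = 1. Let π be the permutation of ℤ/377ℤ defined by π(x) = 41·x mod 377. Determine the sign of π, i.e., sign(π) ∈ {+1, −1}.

Start at x=231: 231 → 46 → 1 → 41 → 173 → 307 → 146 → … (one orbit).
Cycle lengths of π_41 on ℤ/377ℤ: [12, 12, 12, 12, 12, 12, 12, 12, 12, 12, 12, 12, 12, 12, 12, 12, 12, 12, 12, 12, 12, 12, 12, 12, 12, 12, 12, 12, 12, 4, 4, 4, 4, 4, 4, 4, 1]; 37 cycles in total.
377 − 37 = 340 transpositions; sign(π) = (−1)^340 = +1.

+1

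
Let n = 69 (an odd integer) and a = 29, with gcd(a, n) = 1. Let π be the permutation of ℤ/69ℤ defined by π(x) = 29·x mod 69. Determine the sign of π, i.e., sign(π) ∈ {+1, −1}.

Orbit of 8 under x↦29x: [8, 25, 35, 49, 41, 16, 50]… (length divides ord_69(29)).
The orbit structure of x ↦ 29x mod 69: 6 orbits of sizes [22, 22, 11, 11, 2, 1].
6 cycles on 69: each ℓ→(−1)^(ℓ−1), product (−1)^63 = -1.
(29|69)_J = -1 (Zolotarev's lemma cross-check).

-1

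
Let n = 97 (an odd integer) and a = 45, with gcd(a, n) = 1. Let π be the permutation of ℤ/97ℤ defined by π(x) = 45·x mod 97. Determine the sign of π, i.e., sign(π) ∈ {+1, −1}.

-1

Trace 18: π^k(18) = [18, 34, 75, 77, 70, 46, 33] for k=0..6.
Cycle type of π: 32×3 + 1; total 4 cycles.
Σ(ℓ_i−1) = 97−4 = 93; sign = (−1)^93 = -1.
(45|97)_J = -1 (Zolotarev's lemma cross-check).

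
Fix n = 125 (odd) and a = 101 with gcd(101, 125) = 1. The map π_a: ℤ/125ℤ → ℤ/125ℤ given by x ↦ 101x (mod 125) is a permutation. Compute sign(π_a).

Trace 76: π^k(76) = [76, 51, 26, 1, 101] for k=0..4.
Cycle type of π: 5×20 + 1×25; total 45 cycles.
n − c = 125 − 45 = 80; sign = (−1)^80 = +1.

+1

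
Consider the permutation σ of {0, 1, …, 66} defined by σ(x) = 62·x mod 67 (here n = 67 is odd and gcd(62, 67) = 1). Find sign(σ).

+1

Start at x=22: 22 → 24 → 14 → 64 → 15 → 59 → 40 → … (one orbit).
Decompose π into cycles: lengths [11, 11, 11, 11, 11, 11, 1] (7 cycles, including the fixed point 0).
67 − 7 = 60 transpositions; sign(π) = (−1)^60 = +1.
Check: (62/67) = +1 by Zolotarev.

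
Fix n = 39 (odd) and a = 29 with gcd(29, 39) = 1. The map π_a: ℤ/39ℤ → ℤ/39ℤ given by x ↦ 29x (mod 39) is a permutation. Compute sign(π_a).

-1

Trace 22: π^k(22) = [22, 14, 16, 35, 1, 29] for k=0..5.
π_29 has 10 disjoint cycles with lengths [6, 6, 6, 6, 3, 3, 3, 3, 2, 1] on {0,…,38}.
10 cycles on 39: each ℓ→(−1)^(ℓ−1), product (−1)^29 = -1.
Via Zolotarev, sign(π_{29}) = (29|39) = -1.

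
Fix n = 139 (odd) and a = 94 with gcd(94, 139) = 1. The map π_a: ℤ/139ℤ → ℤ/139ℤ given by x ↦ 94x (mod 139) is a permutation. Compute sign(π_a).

Orbit of 76 under x↦94x: [76, 55, 27, 36, 48, 64, 39]… (length divides ord_139(94)).
Cycle lengths of π_94 on ℤ/139ℤ: [46, 46, 46, 1]; 4 cycles in total.
139 − 4 = 135 transpositions; sign(π) = (−1)^135 = -1.
(94|139)_J = -1 (Zolotarev's lemma cross-check).

-1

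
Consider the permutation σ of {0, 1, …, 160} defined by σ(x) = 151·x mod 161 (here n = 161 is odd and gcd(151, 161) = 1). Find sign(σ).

Orbit of 71 under x↦151x: [71, 95, 16, 1, 151, 100, 127]… (length divides ord_161(151)).
Decompose π into cycles: lengths [33, 33, 33, 33, 11, 11, 3, 3, 1] (9 cycles, including the fixed point 0).
With 9 cycles on 161 points, sign = (−1)^{161−9} = +1.
(151|161)_J = +1 (Zolotarev's lemma cross-check).

+1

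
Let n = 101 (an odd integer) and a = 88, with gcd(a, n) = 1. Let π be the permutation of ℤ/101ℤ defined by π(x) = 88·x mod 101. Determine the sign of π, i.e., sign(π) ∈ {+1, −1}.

+1

Trace 92: π^k(92) = [92, 16, 95, 78, 97, 52, 31] for k=0..6.
The orbit structure of x ↦ 88x mod 101: 5 orbits of sizes [25, 25, 25, 25, 1].
With 5 cycles on 101 points, sign = (−1)^{101−5} = +1.
Zolotarev: (88|101) = +1, matching the cycle-count sign.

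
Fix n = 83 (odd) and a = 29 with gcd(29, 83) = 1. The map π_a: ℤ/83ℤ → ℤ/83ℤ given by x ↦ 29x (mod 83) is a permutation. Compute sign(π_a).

+1

Trace 25: π^k(25) = [25, 61, 26, 7, 37, 77, 75] for k=0..6.
Decompose π into cycles: lengths [41, 41, 1] (3 cycles, including the fixed point 0).
Σ(ℓ_i−1) = 83−3 = 80; sign = (−1)^80 = +1.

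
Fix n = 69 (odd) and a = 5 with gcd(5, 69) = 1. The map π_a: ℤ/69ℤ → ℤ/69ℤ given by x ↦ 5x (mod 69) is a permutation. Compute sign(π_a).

+1

Orbit of 13 under x↦5x: [13, 65, 49, 38, 52, 53, 58]… (length divides ord_69(5)).
Decompose π into cycles: lengths [22, 22, 22, 2, 1] (5 cycles, including the fixed point 0).
69 − 5 = 64 transpositions; sign(π) = (−1)^64 = +1.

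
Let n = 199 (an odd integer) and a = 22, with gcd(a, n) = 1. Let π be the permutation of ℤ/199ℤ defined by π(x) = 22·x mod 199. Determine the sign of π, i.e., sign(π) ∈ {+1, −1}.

Trace 122: π^k(122) = [122, 97, 144, 183, 46, 17, 175] for k=0..6.
Decompose π into cycles: lengths [198, 1] (2 cycles, including the fixed point 0).
n − c = 199 − 2 = 197; sign = (−1)^197 = -1.

-1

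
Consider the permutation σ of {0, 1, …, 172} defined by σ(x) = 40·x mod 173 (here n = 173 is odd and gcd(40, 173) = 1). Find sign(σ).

+1

Start at x=33: 33 → 109 → 35 → 16 → 121 → 169 → 13 → … (one orbit).
3 cycles of lengths [86, 86, 1].
173 − 3 = 170 transpositions; sign(π) = (−1)^170 = +1.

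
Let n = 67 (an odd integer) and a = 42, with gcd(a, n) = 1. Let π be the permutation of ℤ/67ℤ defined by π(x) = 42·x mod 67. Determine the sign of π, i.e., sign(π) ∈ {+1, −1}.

-1

Start at x=15: 15 → 27 → 62 → 58 → 24 → 3 → 59 → … (one orbit).
Cycle lengths of π_42 on ℤ/67ℤ: [22, 22, 22, 1]; 4 cycles in total.
With 4 cycles on 67 points, sign = (−1)^{67−4} = -1.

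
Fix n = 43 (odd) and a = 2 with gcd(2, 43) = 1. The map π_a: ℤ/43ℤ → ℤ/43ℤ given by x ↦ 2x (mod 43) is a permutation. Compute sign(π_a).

-1

Start at x=2: 2 → 4 → 8 → 16 → 32 → 21 → 42 → … (one orbit).
Cycle lengths of π_2 on ℤ/43ℤ: [14, 14, 14, 1]; 4 cycles in total.
sign(π) = (−1)^{n − #cycles} = (−1)^{43−4} = (−1)^39 = -1.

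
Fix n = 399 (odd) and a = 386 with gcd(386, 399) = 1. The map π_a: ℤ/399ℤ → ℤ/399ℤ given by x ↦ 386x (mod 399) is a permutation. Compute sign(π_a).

Orbit of 386 under x↦386x: [386, 169, 197, 232, 176, 106, 218]… (length divides ord_399(386)).
The orbit structure of x ↦ 386x mod 399: 42 orbits of sizes [18, 18, 18, 18, 18, 18, 18, 18, 18, 18, 18, 18, 18, 18, 9, 9, 9, 9, 9, 9, 9, 9, 9, 9, 9, 9, 9, 9, 2, 2, 2, 2, 2, 2, 2, 1, 1, 1, 1, 1, 1, 1].
With 42 cycles on 399 points, sign = (−1)^{399−42} = -1.

-1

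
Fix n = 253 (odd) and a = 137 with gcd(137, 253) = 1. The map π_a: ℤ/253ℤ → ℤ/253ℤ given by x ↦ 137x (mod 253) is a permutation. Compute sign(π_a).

-1

Orbit of 47 under x↦137x: [47, 114, 185, 45, 93, 91, 70]… (length divides ord_253(137)).
The orbit structure of x ↦ 137x mod 253: 36 orbits of sizes [10, 10, 10, 10, 10, 10, 10, 10, 10, 10, 10, 10, 10, 10, 10, 10, 10, 10, 10, 10, 10, 10, 5, 5, 2, 2, 2, 2, 2, 2, 2, 2, 2, 2, 2, 1].
With 36 cycles on 253 points, sign = (−1)^{253−36} = -1.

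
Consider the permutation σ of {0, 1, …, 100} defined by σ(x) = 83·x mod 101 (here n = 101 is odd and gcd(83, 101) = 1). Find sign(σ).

-1

Orbit of 12 under x↦83x: [12, 87, 50, 9, 40, 88, 32]… (length divides ord_101(83)).
Cycle type of π: 100 + 1; total 2 cycles.
2 cycles on 101: each ℓ→(−1)^(ℓ−1), product (−1)^99 = -1.
Zolotarev: (83|101) = -1, matching the cycle-count sign.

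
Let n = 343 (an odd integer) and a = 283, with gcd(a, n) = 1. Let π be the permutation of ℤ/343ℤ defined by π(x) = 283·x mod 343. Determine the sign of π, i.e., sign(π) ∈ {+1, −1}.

Orbit of 149 under x↦283x: [149, 321, 291, 33, 78, 122, 226]… (length divides ord_343(283)).
π_283 has 4 disjoint cycles with lengths [294, 42, 6, 1] on {0,…,342}.
Σ(ℓ_i−1) = 343−4 = 339; sign = (−1)^339 = -1.
The Jacobi symbol (283|343) = -1 (Zolotarev) agrees.

-1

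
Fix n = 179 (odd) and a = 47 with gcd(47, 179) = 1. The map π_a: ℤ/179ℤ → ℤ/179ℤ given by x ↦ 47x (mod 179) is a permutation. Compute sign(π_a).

+1

Start at x=27: 27 → 16 → 36 → 81 → 48 → 108 → 64 → … (one orbit).
The orbit structure of x ↦ 47x mod 179: 3 orbits of sizes [89, 89, 1].
3 cycles on 179: each ℓ→(−1)^(ℓ−1), product (−1)^176 = +1.
The Jacobi symbol (47|179) = +1 (Zolotarev) agrees.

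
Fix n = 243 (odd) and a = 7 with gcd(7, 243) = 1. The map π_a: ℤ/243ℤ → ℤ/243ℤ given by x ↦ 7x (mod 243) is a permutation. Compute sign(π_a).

+1

Trace 175: π^k(175) = [175, 10, 70, 4, 28, 196, 157] for k=0..6.
Cycle type of π: 81×2 + 27×2 + 9×2 + 3×2 + 1×3; total 11 cycles.
n − c = 243 − 11 = 232; sign = (−1)^232 = +1.
(7|243)_J = +1 (Zolotarev's lemma cross-check).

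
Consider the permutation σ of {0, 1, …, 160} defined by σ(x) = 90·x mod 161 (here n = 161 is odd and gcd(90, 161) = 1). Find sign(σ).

Orbit of 83 under x↦90x: [83, 64, 125, 141, 132, 127, 160]… (length divides ord_161(90)).
Cycle type of π: 22×7 + 2×3 + 1; total 11 cycles.
n − c = 161 − 11 = 150; sign = (−1)^150 = +1.

+1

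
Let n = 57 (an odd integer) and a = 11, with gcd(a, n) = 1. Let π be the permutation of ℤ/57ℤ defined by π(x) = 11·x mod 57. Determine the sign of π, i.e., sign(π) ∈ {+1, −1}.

Orbit of 49 under x↦11x: [49, 26, 1, 11, 7, 20]… (length divides ord_57(11)).
π_11 has 14 disjoint cycles with lengths [6, 6, 6, 6, 6, 6, 3, 3, 3, 3, 3, 3, 2, 1] on {0,…,56}.
With 14 cycles on 57 points, sign = (−1)^{57−14} = -1.

-1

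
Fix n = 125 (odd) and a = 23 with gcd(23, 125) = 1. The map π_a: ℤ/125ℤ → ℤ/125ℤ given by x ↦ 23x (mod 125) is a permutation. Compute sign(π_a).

-1

Orbit of 102 under x↦23x: [102, 96, 83, 34, 32, 111, 53]… (length divides ord_125(23)).
Decompose π into cycles: lengths [100, 20, 4, 1] (4 cycles, including the fixed point 0).
125 − 4 = 121 transpositions; sign(π) = (−1)^121 = -1.
The Jacobi symbol (23|125) = -1 (Zolotarev) agrees.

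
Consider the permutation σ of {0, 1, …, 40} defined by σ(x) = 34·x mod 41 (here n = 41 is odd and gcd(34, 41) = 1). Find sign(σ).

-1

Trace 17: π^k(17) = [17, 4, 13, 32, 22, 10, 12] for k=0..6.
The orbit structure of x ↦ 34x mod 41: 2 orbits of sizes [40, 1].
41 − 2 = 39 transpositions; sign(π) = (−1)^39 = -1.
Zolotarev: (34|41) = -1, matching the cycle-count sign.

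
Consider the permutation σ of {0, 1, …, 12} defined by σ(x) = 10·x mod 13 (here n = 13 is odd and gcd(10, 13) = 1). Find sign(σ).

+1

Orbit of 12 under x↦10x: [12, 3, 4, 1, 10, 9]… (length divides ord_13(10)).
3 cycles of lengths [6, 6, 1].
13 − 3 = 10 transpositions; sign(π) = (−1)^10 = +1.
The Jacobi symbol (10|13) = +1 (Zolotarev) agrees.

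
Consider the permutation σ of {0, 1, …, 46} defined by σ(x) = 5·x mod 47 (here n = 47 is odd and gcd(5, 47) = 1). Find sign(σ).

-1

Start at x=32: 32 → 19 → 1 → 5 → 25 → 31 → 14 → … (one orbit).
Cycle lengths of π_5 on ℤ/47ℤ: [46, 1]; 2 cycles in total.
n − c = 47 − 2 = 45; sign = (−1)^45 = -1.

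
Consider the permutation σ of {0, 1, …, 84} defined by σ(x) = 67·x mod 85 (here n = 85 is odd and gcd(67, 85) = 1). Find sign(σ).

-1

Orbit of 67 under x↦67x: [67, 69, 33, 1]… (length divides ord_85(67)).
The orbit structure of x ↦ 67x mod 85: 26 orbits of sizes [4, 4, 4, 4, 4, 4, 4, 4, 4, 4, 4, 4, 4, 4, 4, 4, 4, 2, 2, 2, 2, 2, 2, 2, 2, 1].
Σ(ℓ_i−1) = 85−26 = 59; sign = (−1)^59 = -1.
Via Zolotarev, sign(π_{67}) = (67|85) = -1.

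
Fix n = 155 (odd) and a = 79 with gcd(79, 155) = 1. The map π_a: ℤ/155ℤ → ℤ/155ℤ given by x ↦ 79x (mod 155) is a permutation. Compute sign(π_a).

Orbit of 74 under x↦79x: [74, 111, 89, 56, 84, 126, 34]… (length divides ord_155(79)).
Cycle type of π: 30×5 + 2×2 + 1; total 8 cycles.
8 cycles on 155: each ℓ→(−1)^(ℓ−1), product (−1)^147 = -1.

-1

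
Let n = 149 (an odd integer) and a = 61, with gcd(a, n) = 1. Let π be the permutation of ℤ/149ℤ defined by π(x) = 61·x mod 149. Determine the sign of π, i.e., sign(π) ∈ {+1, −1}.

Trace 116: π^k(116) = [116, 73, 132, 6, 68, 125, 26] for k=0..6.
The orbit structure of x ↦ 61x mod 149: 3 orbits of sizes [74, 74, 1].
sign(π) = (−1)^{n − #cycles} = (−1)^{149−3} = (−1)^146 = +1.
The Jacobi symbol (61|149) = +1 (Zolotarev) agrees.

+1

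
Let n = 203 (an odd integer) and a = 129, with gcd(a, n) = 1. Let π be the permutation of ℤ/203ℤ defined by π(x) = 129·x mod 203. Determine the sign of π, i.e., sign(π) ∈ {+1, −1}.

-1

Start at x=180: 180 → 78 → 115 → 16 → 34 → 123 → 33 → … (one orbit).
The orbit structure of x ↦ 129x mod 203: 8 orbits of sizes [42, 42, 42, 42, 14, 14, 6, 1].
n − c = 203 − 8 = 195; sign = (−1)^195 = -1.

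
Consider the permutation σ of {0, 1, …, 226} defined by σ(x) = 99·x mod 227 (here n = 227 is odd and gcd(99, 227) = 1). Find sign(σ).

Start at x=43: 43 → 171 → 131 → 30 → 19 → 65 → 79 → … (one orbit).
Cycle type of π: 113×2 + 1; total 3 cycles.
Σ(ℓ_i−1) = 227−3 = 224; sign = (−1)^224 = +1.
Zolotarev: (99|227) = +1, matching the cycle-count sign.

+1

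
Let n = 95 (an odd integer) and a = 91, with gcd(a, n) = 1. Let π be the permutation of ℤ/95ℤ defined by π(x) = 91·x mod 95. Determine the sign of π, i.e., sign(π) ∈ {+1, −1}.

Start at x=6: 6 → 71 → 1 → 91 → 16 → 31 → 66 → … (one orbit).
Cycle type of π: 18×5 + 1×5; total 10 cycles.
Σ(ℓ_i−1) = 95−10 = 85; sign = (−1)^85 = -1.

-1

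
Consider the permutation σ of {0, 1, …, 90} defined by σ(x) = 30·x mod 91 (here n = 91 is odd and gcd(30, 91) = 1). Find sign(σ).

Orbit of 64 under x↦30x: [64, 9, 88, 1, 30, 81]… (length divides ord_91(30)).
Cycle lengths of π_30 on ℤ/91ℤ: [6, 6, 6, 6, 6, 6, 6, 6, 6, 6, 6, 6, 6, 6, 3, 3, 1]; 17 cycles in total.
n − c = 91 − 17 = 74; sign = (−1)^74 = +1.
Zolotarev: (30|91) = +1, matching the cycle-count sign.

+1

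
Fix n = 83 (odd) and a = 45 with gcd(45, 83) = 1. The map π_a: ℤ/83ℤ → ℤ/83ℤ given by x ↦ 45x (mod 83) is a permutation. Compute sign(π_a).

Start at x=52: 52 → 16 → 56 → 30 → 22 → 77 → 62 → … (one orbit).
Cycle lengths of π_45 on ℤ/83ℤ: [82, 1]; 2 cycles in total.
Σ(ℓ_i−1) = 83−2 = 81; sign = (−1)^81 = -1.
Via Zolotarev, sign(π_{45}) = (45|83) = -1.

-1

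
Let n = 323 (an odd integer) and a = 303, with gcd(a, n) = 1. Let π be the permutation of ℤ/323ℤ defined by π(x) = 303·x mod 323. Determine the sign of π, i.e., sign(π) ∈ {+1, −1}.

+1

Start at x=229: 229 → 265 → 191 → 56 → 172 → 113 → 1 → … (one orbit).
π_303 has 29 disjoint cycles with lengths [16, 16, 16, 16, 16, 16, 16, 16, 16, 16, 16, 16, 16, 16, 16, 16, 16, 16, 16, 2, 2, 2, 2, 2, 2, 2, 2, 2, 1] on {0,…,322}.
With 29 cycles on 323 points, sign = (−1)^{323−29} = +1.
Check: (303/323) = +1 by Zolotarev.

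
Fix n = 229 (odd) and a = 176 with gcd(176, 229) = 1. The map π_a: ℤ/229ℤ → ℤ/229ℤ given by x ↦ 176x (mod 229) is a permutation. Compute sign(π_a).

+1

Start at x=26: 26 → 225 → 212 → 214 → 108 → 1 → 176 → … (one orbit).
7 cycles of lengths [38, 38, 38, 38, 38, 38, 1].
229 − 7 = 222 transpositions; sign(π) = (−1)^222 = +1.
Via Zolotarev, sign(π_{176}) = (176|229) = +1.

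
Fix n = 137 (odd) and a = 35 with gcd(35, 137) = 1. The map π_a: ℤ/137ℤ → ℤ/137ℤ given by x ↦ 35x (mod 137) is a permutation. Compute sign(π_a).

Orbit of 19 under x↦35x: [19, 117, 122, 23, 120, 90, 136]… (length divides ord_137(35)).
The orbit structure of x ↦ 35x mod 137: 2 orbits of sizes [136, 1].
Σ(ℓ_i−1) = 137−2 = 135; sign = (−1)^135 = -1.

-1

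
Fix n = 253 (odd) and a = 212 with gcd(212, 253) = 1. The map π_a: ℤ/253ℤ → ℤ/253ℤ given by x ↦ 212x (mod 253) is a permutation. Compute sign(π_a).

Start at x=25: 25 → 240 → 27 → 158 → 100 → 201 → 108 → … (one orbit).
π_212 has 6 disjoint cycles with lengths [110, 110, 22, 5, 5, 1] on {0,…,252}.
n − c = 253 − 6 = 247; sign = (−1)^247 = -1.
(212|253)_J = -1 (Zolotarev's lemma cross-check).

-1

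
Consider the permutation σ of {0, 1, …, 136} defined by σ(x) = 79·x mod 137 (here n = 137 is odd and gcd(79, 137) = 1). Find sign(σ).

Trace 53: π^k(53) = [53, 77, 55, 98, 70, 50, 114] for k=0..6.
Cycle type of π: 136 + 1; total 2 cycles.
Σ(ℓ_i−1) = 137−2 = 135; sign = (−1)^135 = -1.
The Jacobi symbol (79|137) = -1 (Zolotarev) agrees.

-1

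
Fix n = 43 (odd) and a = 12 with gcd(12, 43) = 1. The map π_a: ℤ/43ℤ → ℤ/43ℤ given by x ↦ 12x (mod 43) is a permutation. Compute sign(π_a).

-1

Orbit of 11 under x↦12x: [11, 3, 36, 2, 24, 30, 16]… (length divides ord_43(12)).
Decompose π into cycles: lengths [42, 1] (2 cycles, including the fixed point 0).
With 2 cycles on 43 points, sign = (−1)^{43−2} = -1.
Zolotarev: (12|43) = -1, matching the cycle-count sign.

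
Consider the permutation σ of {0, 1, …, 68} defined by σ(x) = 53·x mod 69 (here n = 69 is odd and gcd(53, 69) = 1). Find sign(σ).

Orbit of 52 under x↦53x: [52, 65, 64, 11, 31, 56, 1]… (length divides ord_69(53)).
Cycle lengths of π_53 on ℤ/69ℤ: [22, 22, 22, 2, 1]; 5 cycles in total.
69 − 5 = 64 transpositions; sign(π) = (−1)^64 = +1.

+1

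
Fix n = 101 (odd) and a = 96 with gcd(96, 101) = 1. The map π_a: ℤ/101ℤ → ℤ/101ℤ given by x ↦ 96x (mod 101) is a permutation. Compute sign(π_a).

Start at x=81: 81 → 100 → 5 → 76 → 24 → 82 → 95 → … (one orbit).
Cycle lengths of π_96 on ℤ/101ℤ: [50, 50, 1]; 3 cycles in total.
Σ(ℓ_i−1) = 101−3 = 98; sign = (−1)^98 = +1.

+1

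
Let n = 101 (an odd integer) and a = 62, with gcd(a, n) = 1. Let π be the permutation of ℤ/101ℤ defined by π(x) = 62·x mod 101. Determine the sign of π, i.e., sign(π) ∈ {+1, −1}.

-1

Orbit of 1 under x↦62x: [1, 62, 6, 69, 36, 10, 14]… (length divides ord_101(62)).
Cycle lengths of π_62 on ℤ/101ℤ: [20, 20, 20, 20, 20, 1]; 6 cycles in total.
n − c = 101 − 6 = 95; sign = (−1)^95 = -1.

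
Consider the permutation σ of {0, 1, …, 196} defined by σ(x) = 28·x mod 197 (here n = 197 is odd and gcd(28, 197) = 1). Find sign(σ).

+1

Start at x=54: 54 → 133 → 178 → 59 → 76 → 158 → 90 → … (one orbit).
Decompose π into cycles: lengths [49, 49, 49, 49, 1] (5 cycles, including the fixed point 0).
197 − 5 = 192 transpositions; sign(π) = (−1)^192 = +1.
(28|197)_J = +1 (Zolotarev's lemma cross-check).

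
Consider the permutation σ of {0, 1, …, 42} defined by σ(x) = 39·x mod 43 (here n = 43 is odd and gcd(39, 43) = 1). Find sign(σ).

-1

Orbit of 27 under x↦39x: [27, 21, 2, 35, 32, 1, 39]… (length divides ord_43(39)).
Decompose π into cycles: lengths [14, 14, 14, 1] (4 cycles, including the fixed point 0).
n − c = 43 − 4 = 39; sign = (−1)^39 = -1.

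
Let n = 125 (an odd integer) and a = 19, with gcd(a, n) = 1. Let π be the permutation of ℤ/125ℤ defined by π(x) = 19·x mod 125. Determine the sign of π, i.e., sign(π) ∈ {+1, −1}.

Trace 6: π^k(6) = [6, 114, 41, 29, 51, 94, 36] for k=0..6.
Cycle lengths of π_19 on ℤ/125ℤ: [50, 50, 10, 10, 2, 2, 1]; 7 cycles in total.
Σ(ℓ_i−1) = 125−7 = 118; sign = (−1)^118 = +1.
Check: (19/125) = +1 by Zolotarev.

+1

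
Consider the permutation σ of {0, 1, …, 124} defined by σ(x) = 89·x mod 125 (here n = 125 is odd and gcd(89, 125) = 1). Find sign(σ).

Trace 86: π^k(86) = [86, 29, 81, 84, 101, 114, 21] for k=0..6.
Decompose π into cycles: lengths [50, 50, 10, 10, 2, 2, 1] (7 cycles, including the fixed point 0).
7 cycles on 125: each ℓ→(−1)^(ℓ−1), product (−1)^118 = +1.
Zolotarev: (89|125) = +1, matching the cycle-count sign.

+1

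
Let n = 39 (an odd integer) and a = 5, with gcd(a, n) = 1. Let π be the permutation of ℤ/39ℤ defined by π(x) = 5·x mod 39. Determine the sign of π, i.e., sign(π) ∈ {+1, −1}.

+1

Orbit of 5 under x↦5x: [5, 25, 8, 1]… (length divides ord_39(5)).
11 cycles of lengths [4, 4, 4, 4, 4, 4, 4, 4, 4, 2, 1].
11 cycles on 39: each ℓ→(−1)^(ℓ−1), product (−1)^28 = +1.
(5|39)_J = +1 (Zolotarev's lemma cross-check).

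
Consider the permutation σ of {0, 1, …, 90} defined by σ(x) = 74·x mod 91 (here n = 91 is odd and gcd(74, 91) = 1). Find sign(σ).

+1

Trace 74: π^k(74) = [74, 16, 1] for k=0..2.
π_74 has 31 disjoint cycles with lengths [3, 3, 3, 3, 3, 3, 3, 3, 3, 3, 3, 3, 3, 3, 3, 3, 3, 3, 3, 3, 3, 3, 3, 3, 3, 3, 3, 3, 3, 3, 1] on {0,…,90}.
31 cycles on 91: each ℓ→(−1)^(ℓ−1), product (−1)^60 = +1.
The Jacobi symbol (74|91) = +1 (Zolotarev) agrees.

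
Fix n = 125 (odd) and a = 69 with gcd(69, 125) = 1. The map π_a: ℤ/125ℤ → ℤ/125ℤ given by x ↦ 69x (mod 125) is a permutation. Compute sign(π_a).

+1

Orbit of 124 under x↦69x: [124, 56, 114, 116, 4, 26, 44]… (length divides ord_125(69)).
Cycle type of π: 50×2 + 10×2 + 2×2 + 1; total 7 cycles.
With 7 cycles on 125 points, sign = (−1)^{125−7} = +1.
(69|125)_J = +1 (Zolotarev's lemma cross-check).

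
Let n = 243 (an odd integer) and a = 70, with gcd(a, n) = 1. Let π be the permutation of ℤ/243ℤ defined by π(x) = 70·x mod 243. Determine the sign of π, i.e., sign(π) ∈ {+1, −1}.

+1

Start at x=55: 55 → 205 → 13 → 181 → 34 → 193 → 145 → … (one orbit).
11 cycles of lengths [81, 81, 27, 27, 9, 9, 3, 3, 1, 1, 1].
Σ(ℓ_i−1) = 243−11 = 232; sign = (−1)^232 = +1.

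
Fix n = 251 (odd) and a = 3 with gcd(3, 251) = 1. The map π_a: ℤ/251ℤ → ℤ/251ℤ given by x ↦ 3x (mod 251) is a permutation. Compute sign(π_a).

Start at x=124: 124 → 121 → 112 → 85 → 4 → 12 → 36 → … (one orbit).
3 cycles of lengths [125, 125, 1].
With 3 cycles on 251 points, sign = (−1)^{251−3} = +1.

+1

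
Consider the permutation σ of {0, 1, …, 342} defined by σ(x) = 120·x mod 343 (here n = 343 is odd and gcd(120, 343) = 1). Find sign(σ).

Start at x=120: 120 → 337 → 309 → 36 → 204 → 127 → 148 → … (one orbit).
19 cycles of lengths [49, 49, 49, 49, 49, 49, 7, 7, 7, 7, 7, 7, 1, 1, 1, 1, 1, 1, 1].
343 − 19 = 324 transpositions; sign(π) = (−1)^324 = +1.
Check: (120/343) = +1 by Zolotarev.

+1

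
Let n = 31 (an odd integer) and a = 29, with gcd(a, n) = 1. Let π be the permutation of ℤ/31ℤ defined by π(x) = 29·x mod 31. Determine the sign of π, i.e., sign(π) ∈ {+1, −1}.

Start at x=15: 15 → 1 → 29 → 4 → 23 → 16 → 30 → … (one orbit).
Cycle lengths of π_29 on ℤ/31ℤ: [10, 10, 10, 1]; 4 cycles in total.
n − c = 31 − 4 = 27; sign = (−1)^27 = -1.
The Jacobi symbol (29|31) = -1 (Zolotarev) agrees.

-1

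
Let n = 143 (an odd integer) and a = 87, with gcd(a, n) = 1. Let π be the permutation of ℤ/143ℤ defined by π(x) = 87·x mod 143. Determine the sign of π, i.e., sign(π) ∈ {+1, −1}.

Trace 87: π^k(87) = [87, 133, 131, 100, 120, 1] for k=0..5.
30 cycles of lengths [6, 6, 6, 6, 6, 6, 6, 6, 6, 6, 6, 6, 6, 6, 6, 6, 6, 6, 6, 6, 3, 3, 3, 3, 2, 2, 2, 2, 2, 1].
With 30 cycles on 143 points, sign = (−1)^{143−30} = -1.
Zolotarev: (87|143) = -1, matching the cycle-count sign.

-1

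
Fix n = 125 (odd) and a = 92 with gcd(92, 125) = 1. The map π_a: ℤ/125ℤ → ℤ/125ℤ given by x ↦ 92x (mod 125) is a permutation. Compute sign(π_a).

-1

Trace 43: π^k(43) = [43, 81, 77, 84, 103, 101, 42] for k=0..6.
Cycle type of π: 100 + 20 + 4 + 1; total 4 cycles.
n − c = 125 − 4 = 121; sign = (−1)^121 = -1.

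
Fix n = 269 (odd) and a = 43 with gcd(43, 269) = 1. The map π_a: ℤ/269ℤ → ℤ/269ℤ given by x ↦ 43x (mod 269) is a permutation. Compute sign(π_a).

+1

Trace 125: π^k(125) = [125, 264, 54, 170, 47, 138, 16] for k=0..6.
Cycle lengths of π_43 on ℤ/269ℤ: [134, 134, 1]; 3 cycles in total.
269 − 3 = 266 transpositions; sign(π) = (−1)^266 = +1.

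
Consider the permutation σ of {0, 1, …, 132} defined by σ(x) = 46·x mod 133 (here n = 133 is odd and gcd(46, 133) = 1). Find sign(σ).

-1

Start at x=113: 113 → 11 → 107 → 1 → 46 → 121 → 113 (one orbit).
The orbit structure of x ↦ 46x mod 133: 24 orbits of sizes [6, 6, 6, 6, 6, 6, 6, 6, 6, 6, 6, 6, 6, 6, 6, 6, 6, 6, 6, 6, 6, 3, 3, 1].
133 − 24 = 109 transpositions; sign(π) = (−1)^109 = -1.
(46|133)_J = -1 (Zolotarev's lemma cross-check).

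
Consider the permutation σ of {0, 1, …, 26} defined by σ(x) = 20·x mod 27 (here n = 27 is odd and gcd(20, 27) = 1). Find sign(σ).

-1

Orbit of 16 under x↦20x: [16, 23, 1, 20, 22, 8, 25]… (length divides ord_27(20)).
Cycle type of π: 18 + 6 + 2 + 1; total 4 cycles.
sign(π) = (−1)^{n − #cycles} = (−1)^{27−4} = (−1)^23 = -1.
(20|27)_J = -1 (Zolotarev's lemma cross-check).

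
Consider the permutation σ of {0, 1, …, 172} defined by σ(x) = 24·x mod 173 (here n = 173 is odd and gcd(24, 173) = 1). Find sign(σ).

+1

Orbit of 22 under x↦24x: [22, 9, 43, 167, 29, 4, 96]… (length divides ord_173(24)).
Decompose π into cycles: lengths [86, 86, 1] (3 cycles, including the fixed point 0).
sign(π) = (−1)^{n − #cycles} = (−1)^{173−3} = (−1)^170 = +1.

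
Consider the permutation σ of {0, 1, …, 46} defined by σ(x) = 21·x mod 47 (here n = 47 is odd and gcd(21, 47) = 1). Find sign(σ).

+1

Start at x=7: 7 → 6 → 32 → 14 → 12 → 17 → 28 → … (one orbit).
3 cycles of lengths [23, 23, 1].
Σ(ℓ_i−1) = 47−3 = 44; sign = (−1)^44 = +1.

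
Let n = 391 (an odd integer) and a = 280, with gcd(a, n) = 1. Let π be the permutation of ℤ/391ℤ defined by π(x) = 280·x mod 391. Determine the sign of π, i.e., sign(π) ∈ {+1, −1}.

+1

Start at x=208: 208 → 372 → 154 → 110 → 302 → 104 → 186 → … (one orbit).
Cycle type of π: 88×4 + 11×2 + 8×2 + 1; total 9 cycles.
With 9 cycles on 391 points, sign = (−1)^{391−9} = +1.
The Jacobi symbol (280|391) = +1 (Zolotarev) agrees.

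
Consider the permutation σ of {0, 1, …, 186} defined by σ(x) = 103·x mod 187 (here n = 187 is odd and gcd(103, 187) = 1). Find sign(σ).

+1

Start at x=86: 86 → 69 → 1 → 103 → 137 → 86 (one orbit).
The orbit structure of x ↦ 103x mod 187: 51 orbits of sizes [5, 5, 5, 5, 5, 5, 5, 5, 5, 5, 5, 5, 5, 5, 5, 5, 5, 5, 5, 5, 5, 5, 5, 5, 5, 5, 5, 5, 5, 5, 5, 5, 5, 5, 1, 1, 1, 1, 1, 1, 1, 1, 1, 1, 1, 1, 1, 1, 1, 1, 1].
187 − 51 = 136 transpositions; sign(π) = (−1)^136 = +1.
The Jacobi symbol (103|187) = +1 (Zolotarev) agrees.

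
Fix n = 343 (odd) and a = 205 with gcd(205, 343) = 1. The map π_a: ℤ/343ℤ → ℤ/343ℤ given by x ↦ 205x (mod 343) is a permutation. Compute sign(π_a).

+1

Orbit of 32 under x↦205x: [32, 43, 240, 151, 85, 275, 123]… (length divides ord_343(205)).
The orbit structure of x ↦ 205x mod 343: 7 orbits of sizes [147, 147, 21, 21, 3, 3, 1].
sign(π) = (−1)^{n − #cycles} = (−1)^{343−7} = (−1)^336 = +1.
Check: (205/343) = +1 by Zolotarev.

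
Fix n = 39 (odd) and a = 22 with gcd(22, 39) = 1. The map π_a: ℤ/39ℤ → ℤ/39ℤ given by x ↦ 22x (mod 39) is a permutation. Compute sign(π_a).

+1

Trace 1: π^k(1) = [1, 22, 16] for k=0..2.
π_22 has 15 disjoint cycles with lengths [3, 3, 3, 3, 3, 3, 3, 3, 3, 3, 3, 3, 1, 1, 1] on {0,…,38}.
39 − 15 = 24 transpositions; sign(π) = (−1)^24 = +1.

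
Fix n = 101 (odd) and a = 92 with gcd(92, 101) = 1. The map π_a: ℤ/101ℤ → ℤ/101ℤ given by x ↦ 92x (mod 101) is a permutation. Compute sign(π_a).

+1

Orbit of 16 under x↦92x: [16, 58, 84, 52, 37, 71, 68]… (length divides ord_101(92)).
Cycle type of π: 25×4 + 1; total 5 cycles.
5 cycles on 101: each ℓ→(−1)^(ℓ−1), product (−1)^96 = +1.
Check: (92/101) = +1 by Zolotarev.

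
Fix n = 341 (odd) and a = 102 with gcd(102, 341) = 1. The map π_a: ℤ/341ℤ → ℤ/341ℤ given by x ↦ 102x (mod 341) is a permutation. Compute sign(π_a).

+1

Trace 16: π^k(16) = [16, 268, 56, 256, 196, 214, 4] for k=0..6.
25 cycles of lengths [15, 15, 15, 15, 15, 15, 15, 15, 15, 15, 15, 15, 15, 15, 15, 15, 15, 15, 15, 15, 15, 15, 5, 5, 1].
341 − 25 = 316 transpositions; sign(π) = (−1)^316 = +1.
Zolotarev: (102|341) = +1, matching the cycle-count sign.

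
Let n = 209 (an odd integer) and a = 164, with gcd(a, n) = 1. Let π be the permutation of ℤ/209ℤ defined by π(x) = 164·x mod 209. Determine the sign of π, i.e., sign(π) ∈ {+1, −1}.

Start at x=65: 65 → 1 → 164 → 144 → 208 → 45 → 65 (one orbit).
Decompose π into cycles: lengths [6, 6, 6, 6, 6, 6, 6, 6, 6, 6, 6, 6, 6, 6, 6, 6, 6, 6, 6, 6, 6, 6, 6, 6, 6, 6, 6, 6, 6, 6, 6, 6, 6, 2, 2, 2, 2, 2, 1] (39 cycles, including the fixed point 0).
Σ(ℓ_i−1) = 209−39 = 170; sign = (−1)^170 = +1.
Zolotarev: (164|209) = +1, matching the cycle-count sign.

+1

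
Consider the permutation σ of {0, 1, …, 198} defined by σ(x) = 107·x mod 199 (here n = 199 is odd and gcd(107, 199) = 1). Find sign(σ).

-1

Trace 107: π^k(107) = [107, 106, 198, 92, 93, 1] for k=0..5.
π_107 has 34 disjoint cycles with lengths [6, 6, 6, 6, 6, 6, 6, 6, 6, 6, 6, 6, 6, 6, 6, 6, 6, 6, 6, 6, 6, 6, 6, 6, 6, 6, 6, 6, 6, 6, 6, 6, 6, 1] on {0,…,198}.
sign(π) = (−1)^{n − #cycles} = (−1)^{199−34} = (−1)^165 = -1.
Via Zolotarev, sign(π_{107}) = (107|199) = -1.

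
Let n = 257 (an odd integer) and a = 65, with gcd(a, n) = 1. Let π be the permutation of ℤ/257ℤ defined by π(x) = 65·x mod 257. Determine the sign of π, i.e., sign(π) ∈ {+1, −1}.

Start at x=84: 84 → 63 → 240 → 180 → 135 → 37 → 92 → … (one orbit).
Cycle type of π: 256 + 1; total 2 cycles.
2 cycles on 257: each ℓ→(−1)^(ℓ−1), product (−1)^255 = -1.

-1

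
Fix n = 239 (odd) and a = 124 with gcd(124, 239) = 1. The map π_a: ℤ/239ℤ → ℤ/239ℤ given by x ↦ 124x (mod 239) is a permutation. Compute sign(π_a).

Start at x=58: 58 → 22 → 99 → 87 → 33 → 29 → 11 → … (one orbit).
Cycle lengths of π_124 on ℤ/239ℤ: [119, 119, 1]; 3 cycles in total.
Σ(ℓ_i−1) = 239−3 = 236; sign = (−1)^236 = +1.
(124|239)_J = +1 (Zolotarev's lemma cross-check).

+1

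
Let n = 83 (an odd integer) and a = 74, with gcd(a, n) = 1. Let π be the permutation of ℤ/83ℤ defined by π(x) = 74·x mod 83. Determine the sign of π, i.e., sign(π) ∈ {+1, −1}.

-1

Orbit of 75 under x↦74x: [75, 72, 16, 22, 51, 39, 64]… (length divides ord_83(74)).
Cycle lengths of π_74 on ℤ/83ℤ: [82, 1]; 2 cycles in total.
n − c = 83 − 2 = 81; sign = (−1)^81 = -1.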